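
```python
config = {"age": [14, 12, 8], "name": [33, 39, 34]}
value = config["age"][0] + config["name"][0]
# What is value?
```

Trace:
`config = {"age": [14, 12, 8], "name": [33, 39, 34]}` → config = {'age': [14, 12, 8], 'name': [33, 39, 34]}
`value = config["age"][0] + config["name"][0]` → value = 47
So value = 47

Answer: 47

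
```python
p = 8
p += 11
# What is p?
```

Trace:
`p = 8` → p = 8
`p += 11` → p = 19
So p = 19

Answer: 19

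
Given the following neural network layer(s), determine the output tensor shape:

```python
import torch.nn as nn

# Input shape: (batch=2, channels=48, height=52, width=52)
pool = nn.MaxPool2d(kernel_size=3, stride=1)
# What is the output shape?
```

Input: (2, 48, 52, 52) -> Output: (2, 48, 50, 50)

Answer: (2, 48, 50, 50)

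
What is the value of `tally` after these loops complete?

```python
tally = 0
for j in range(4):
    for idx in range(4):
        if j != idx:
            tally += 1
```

4² - 4 (exclude diagonal)
`tally` takes the values: 0 → 1 → 2 → 3 → 4 → 5 → 6 → 7 → 8 → 9 → 10 → 11 → 12

Answer: 12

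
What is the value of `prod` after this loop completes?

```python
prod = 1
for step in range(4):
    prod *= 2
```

2^4 = 16
`prod` takes the values: 1 → 2 → 4 → 8 → 16

Answer: 16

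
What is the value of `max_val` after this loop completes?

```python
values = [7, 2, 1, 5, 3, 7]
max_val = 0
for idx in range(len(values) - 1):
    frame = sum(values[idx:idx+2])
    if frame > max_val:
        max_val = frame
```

Max sum of 2-element window in [7, 2, 1, 5, 3, 7]
`max_val` takes the values: 0 → 9 → 10

Answer: 10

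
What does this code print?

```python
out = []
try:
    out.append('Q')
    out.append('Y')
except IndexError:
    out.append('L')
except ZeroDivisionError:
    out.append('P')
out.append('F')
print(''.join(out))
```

Execution trace: 'Q' (try body) → 'Y' (try body, no exception) → 'F' (after the try/except). Output: QYF

Answer: QYF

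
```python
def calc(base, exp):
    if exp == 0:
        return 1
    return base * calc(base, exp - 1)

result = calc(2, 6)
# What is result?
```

calc(2, 6) = 2 * 2 * 2 * 2 * 2 * 2 = 64

Answer: 64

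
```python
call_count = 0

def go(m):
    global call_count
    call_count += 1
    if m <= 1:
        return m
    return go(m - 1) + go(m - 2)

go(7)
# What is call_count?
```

Calls(m) = 1 + Calls(m-1) + Calls(m-2); Calls(0)=Calls(1)=1. For m=7 this gives 41.

Answer: 41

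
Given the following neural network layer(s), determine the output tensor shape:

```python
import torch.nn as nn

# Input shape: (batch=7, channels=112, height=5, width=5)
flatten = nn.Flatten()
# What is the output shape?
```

Input: (7, 112, 5, 5) -> Output: (7, 2800)

Answer: (7, 2800)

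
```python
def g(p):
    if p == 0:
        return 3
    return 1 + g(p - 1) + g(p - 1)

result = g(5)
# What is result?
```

g(p) = 1 + 2·g(p-1), g(0)=3. Closed form: (3+1)·2^5 - 1 = 127.

Answer: 127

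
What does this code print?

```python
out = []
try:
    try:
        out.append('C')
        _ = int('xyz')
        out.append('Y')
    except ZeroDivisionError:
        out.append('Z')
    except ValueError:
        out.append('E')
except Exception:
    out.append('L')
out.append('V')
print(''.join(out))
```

Execution trace: 'C' (inner try body) → 'E' (inner except ValueError) → 'V' (after the try/except). Output: CEV

Answer: CEV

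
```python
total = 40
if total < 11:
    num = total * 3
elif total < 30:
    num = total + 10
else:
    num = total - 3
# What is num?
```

Trace:
`total = 40` → total = 40
`if total < 11: ...` → total < 11 is False, total < 30 is False, take else branch → num = 37
So num = 37

Answer: 37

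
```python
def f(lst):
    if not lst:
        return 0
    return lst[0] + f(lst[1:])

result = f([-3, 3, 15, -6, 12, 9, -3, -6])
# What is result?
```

(-3) + 3 + 15 + (-6) + 12 + 9 + (-3) + (-6) + 0 = 21

Answer: 21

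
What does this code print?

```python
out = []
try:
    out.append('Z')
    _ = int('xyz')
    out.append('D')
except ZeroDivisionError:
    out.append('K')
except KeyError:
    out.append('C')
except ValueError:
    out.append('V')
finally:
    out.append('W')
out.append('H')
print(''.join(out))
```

Execution trace: 'Z' (try body) → 'V' (except ValueError) → 'W' (finally) → 'H' (after the try/except). Output: ZVWH

Answer: ZVWH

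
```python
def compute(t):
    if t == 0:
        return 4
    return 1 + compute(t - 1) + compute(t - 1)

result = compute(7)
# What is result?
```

compute(t) = 1 + 2·compute(t-1), compute(0)=4. Closed form: (4+1)·2^7 - 1 = 639.

Answer: 639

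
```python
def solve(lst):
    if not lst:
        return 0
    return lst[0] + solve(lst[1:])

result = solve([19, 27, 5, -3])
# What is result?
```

19 + 27 + 5 + (-3) + 0 = 48

Answer: 48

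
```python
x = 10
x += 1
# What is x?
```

Trace:
`x = 10` → x = 10
`x += 1` → x = 11
So x = 11

Answer: 11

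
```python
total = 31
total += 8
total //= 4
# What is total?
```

Trace:
`total = 31` → total = 31
`total += 8` → total = 39
`total //= 4` → total = 9
So total = 9

Answer: 9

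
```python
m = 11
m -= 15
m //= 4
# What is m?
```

Trace:
`m = 11` → m = 11
`m -= 15` → m = -4
`m //= 4` → m = -1
So m = -1

Answer: -1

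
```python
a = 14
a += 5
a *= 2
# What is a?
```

Trace:
`a = 14` → a = 14
`a += 5` → a = 19
`a *= 2` → a = 38
So a = 38

Answer: 38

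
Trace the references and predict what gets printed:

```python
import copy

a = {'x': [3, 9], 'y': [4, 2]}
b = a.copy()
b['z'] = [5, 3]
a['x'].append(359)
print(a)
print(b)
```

Key concept: shallow copy of dict with mutable values.
Step by step:
`a = {'x': [3, 9], 'y': [4, 2]}` → a = {'x': [3, 9], 'y': [4, 2]}
`b = a.copy()` → b = {'x': [3, 9], 'y': [4, 2]}
`b['z'] = [5, 3]` → b = {'x': [3, 9], 'y': [4, 2], 'z': [5, 3]}
`a['x'].append(359)` → a = {'x': [3, 9, 359], 'y': [4, 2]}; b = {'x': [3, 9, 359], 'y': [4, 2], 'z': [5, 3]}
`print(a)` → prints {'x': [3, 9, 359], 'y': [4, 2]}
`print(b)` → prints {'x': [3, 9, 359], 'y': [4, 2], 'z': [5, 3]}

Answer:
{'x': [3, 9, 359], 'y': [4, 2]}
{'x': [3, 9, 359], 'y': [4, 2], 'z': [5, 3]}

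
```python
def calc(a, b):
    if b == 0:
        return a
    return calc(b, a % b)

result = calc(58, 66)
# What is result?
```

calc(58, 66) -> calc(66, 58) -> calc(58, 8) -> calc(8, 2) -> calc(2, 0) -> 2

Answer: 2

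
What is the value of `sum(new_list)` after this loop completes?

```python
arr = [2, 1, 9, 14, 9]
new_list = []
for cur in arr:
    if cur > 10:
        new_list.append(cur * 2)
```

Sum of doubled values > 10
`new_list` takes the values: [] → [28]
So `sum(new_list)` = 28

Answer: 28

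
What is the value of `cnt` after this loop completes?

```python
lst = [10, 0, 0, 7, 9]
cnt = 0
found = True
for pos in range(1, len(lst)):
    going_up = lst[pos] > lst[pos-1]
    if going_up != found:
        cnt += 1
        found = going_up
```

Count direction changes in [10, 0, 0, 7, 9]
`cnt` takes the values: 0 → 1 → 2

Answer: 2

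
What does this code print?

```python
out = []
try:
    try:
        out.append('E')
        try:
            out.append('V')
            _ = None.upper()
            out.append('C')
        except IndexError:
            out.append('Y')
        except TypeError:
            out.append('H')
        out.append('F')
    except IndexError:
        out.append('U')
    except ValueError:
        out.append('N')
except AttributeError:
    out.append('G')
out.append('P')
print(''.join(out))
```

Execution trace: 'E' (try body) → 'V' (inner try body) → 'G' (outer except AttributeError) → 'P' (after the try/except). Output: EVGP

Answer: EVGP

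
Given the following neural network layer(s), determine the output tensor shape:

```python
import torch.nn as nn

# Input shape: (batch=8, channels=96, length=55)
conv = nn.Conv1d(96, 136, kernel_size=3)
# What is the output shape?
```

Input: (8, 96, 55) -> Output: (8, 136, 53)

Answer: (8, 136, 53)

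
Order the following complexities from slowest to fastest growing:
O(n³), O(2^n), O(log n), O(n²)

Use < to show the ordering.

Ordered by growth rate: O(log n) < O(n²) < O(n³) < O(2^n)

Answer: O(log n) < O(n²) < O(n³) < O(2^n)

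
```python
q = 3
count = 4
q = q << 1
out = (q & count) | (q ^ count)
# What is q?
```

Trace:
`q = 3` → q = 3
`count = 4` → count = 4
`q = q << 1` → q = 6
`out = (q & count) | (q ^ count)` → out = 6
So q = 6

Answer: 6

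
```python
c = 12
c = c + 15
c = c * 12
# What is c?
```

Trace:
`c = 12` → c = 12
`c = c + 15` → c = 27
`c = c * 12` → c = 324
So c = 324

Answer: 324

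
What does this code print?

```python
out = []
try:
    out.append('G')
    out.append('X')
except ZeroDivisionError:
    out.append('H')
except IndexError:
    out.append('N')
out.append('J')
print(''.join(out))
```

Execution trace: 'G' (try body) → 'X' (try body, no exception) → 'J' (after the try/except). Output: GXJ

Answer: GXJ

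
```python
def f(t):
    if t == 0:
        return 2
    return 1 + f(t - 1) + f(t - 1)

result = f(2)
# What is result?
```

f(t) = 1 + 2·f(t-1), f(0)=2. Closed form: (2+1)·2^2 - 1 = 11.

Answer: 11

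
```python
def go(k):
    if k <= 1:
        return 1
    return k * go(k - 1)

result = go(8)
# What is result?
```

go(8) = 8 * 7 * 6 * 5 * 4 * 3 * 2 * 1 = 40320

Answer: 40320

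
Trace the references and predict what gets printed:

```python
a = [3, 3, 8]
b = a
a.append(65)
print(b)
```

Key concept: basic list aliasing.
Step by step:
`a = [3, 3, 8]` → a = [3, 3, 8]
`b = a` → b = [3, 3, 8] (same object as a)
`a.append(65)` → a = [3, 3, 8, 65] (same object as b); b = [3, 3, 8, 65] (same object as a)
`print(b)` → prints [3, 3, 8, 65]

Answer: [3, 3, 8, 65]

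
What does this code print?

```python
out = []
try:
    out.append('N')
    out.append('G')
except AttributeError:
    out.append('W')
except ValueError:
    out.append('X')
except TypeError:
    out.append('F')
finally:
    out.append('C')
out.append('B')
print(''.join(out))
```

Execution trace: 'N' (try body) → 'G' (try body, no exception) → 'C' (finally) → 'B' (after the try/except). Output: NGCB

Answer: NGCB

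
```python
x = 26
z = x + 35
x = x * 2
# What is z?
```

Trace:
`x = 26` → x = 26
`z = x + 35` → z = 61
`x = x * 2` → x = 52
So z = 61

Answer: 61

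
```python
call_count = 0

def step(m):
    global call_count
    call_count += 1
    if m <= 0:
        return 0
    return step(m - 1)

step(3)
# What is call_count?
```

Linear recursion stepping by 1: 4 calls from m=3 down to ≤0.

Answer: 4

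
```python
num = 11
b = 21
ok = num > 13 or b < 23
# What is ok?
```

Trace:
`num = 11` → num = 11
`b = 21` → b = 21
`ok = num > 13 or b < 23` → ok = True
So ok = True

Answer: True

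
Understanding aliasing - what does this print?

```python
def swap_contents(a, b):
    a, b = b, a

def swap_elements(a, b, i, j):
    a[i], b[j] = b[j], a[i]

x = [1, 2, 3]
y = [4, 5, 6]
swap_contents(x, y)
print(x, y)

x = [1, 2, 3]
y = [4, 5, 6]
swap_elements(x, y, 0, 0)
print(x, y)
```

Key concept: parameter rebinding vs mutation.
Step by step:
`x = [1, 2, 3]` → x = [1, 2, 3]
`y = [4, 5, 6]` → y = [4, 5, 6]
`swap_contents(x, y)` → no visible change to tracked variables
`print(x, y)` → prints [1, 2, 3] [4, 5, 6]
`x = [1, 2, 3]` → x = [1, 2, 3]
`y = [4, 5, 6]` → y = [4, 5, 6]
`swap_elements(x, y, 0, 0)` → x = [4, 2, 3]; y = [1, 5, 6]
`print(x, y)` → prints [4, 2, 3] [1, 5, 6]

Answer:
[1, 2, 3] [4, 5, 6]
[4, 2, 3] [1, 5, 6]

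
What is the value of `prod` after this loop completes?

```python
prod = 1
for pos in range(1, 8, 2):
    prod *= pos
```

Product of 1, 3, 5, ... up to 7
`prod` takes the values: 1 → 3 → 15 → 105

Answer: 105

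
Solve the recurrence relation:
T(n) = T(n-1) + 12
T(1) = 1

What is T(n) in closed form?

Unrolling: T(n) = T(1) + 12·(n-1) = 1 + 12(n-1) = 12n - 11.

Answer: T(n) = 12n - 11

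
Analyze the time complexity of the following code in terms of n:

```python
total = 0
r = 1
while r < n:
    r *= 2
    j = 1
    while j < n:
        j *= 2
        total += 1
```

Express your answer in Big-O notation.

Each loop level contributes: log n × log n. Multiplying the contributions gives O(log² n).

Answer: O(log² n)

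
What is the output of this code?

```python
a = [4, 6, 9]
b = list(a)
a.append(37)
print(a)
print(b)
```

Key concept: list() constructor creates copy.
Step by step:
`a = [4, 6, 9]` → a = [4, 6, 9]
`b = list(a)` → b = [4, 6, 9]
`a.append(37)` → a = [4, 6, 9, 37]
`print(a)` → prints [4, 6, 9, 37]
`print(b)` → prints [4, 6, 9]

Answer:
[4, 6, 9, 37]
[4, 6, 9]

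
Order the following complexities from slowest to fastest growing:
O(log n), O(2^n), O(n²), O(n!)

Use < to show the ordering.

Ordered by growth rate: O(log n) < O(n²) < O(2^n) < O(n!)

Answer: O(log n) < O(n²) < O(2^n) < O(n!)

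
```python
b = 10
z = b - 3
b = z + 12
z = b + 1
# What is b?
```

Trace:
`b = 10` → b = 10
`z = b - 3` → z = 7
`b = z + 12` → b = 19
`z = b + 1` → z = 20
So b = 19

Answer: 19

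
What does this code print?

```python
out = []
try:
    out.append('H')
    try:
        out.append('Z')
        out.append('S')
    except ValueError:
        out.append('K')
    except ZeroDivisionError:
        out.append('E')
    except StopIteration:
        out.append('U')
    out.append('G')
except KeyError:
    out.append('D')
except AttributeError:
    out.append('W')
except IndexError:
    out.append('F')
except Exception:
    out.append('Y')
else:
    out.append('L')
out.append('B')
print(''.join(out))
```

Execution trace: 'H' (try body) → 'Z' (inner try body) → 'S' (inner try body, no exception) → 'G' (try body, no exception) → 'L' (else) → 'B' (after the try/except). Output: HZSGLB

Answer: HZSGLB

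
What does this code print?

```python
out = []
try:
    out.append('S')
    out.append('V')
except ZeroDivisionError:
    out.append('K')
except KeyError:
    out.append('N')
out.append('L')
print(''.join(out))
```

Execution trace: 'S' (try body) → 'V' (try body, no exception) → 'L' (after the try/except). Output: SVL

Answer: SVL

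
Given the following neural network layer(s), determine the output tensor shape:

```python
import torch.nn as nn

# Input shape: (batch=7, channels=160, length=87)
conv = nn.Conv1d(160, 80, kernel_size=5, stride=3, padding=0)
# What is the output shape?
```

Input: (7, 160, 87) -> Output: (7, 80, 28)

Answer: (7, 80, 28)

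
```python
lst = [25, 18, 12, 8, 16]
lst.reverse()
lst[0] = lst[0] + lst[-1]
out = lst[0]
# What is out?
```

Trace:
`lst = [25, 18, 12, 8, 16]` → lst = [25, 18, 12, 8, 16]
`lst.reverse()` → lst = [16, 8, 12, 18, 25]
`lst[0] = lst[0] + lst[-1]` → lst = [41, 8, 12, 18, 25]
`out = lst[0]` → out = 41
So out = 41

Answer: 41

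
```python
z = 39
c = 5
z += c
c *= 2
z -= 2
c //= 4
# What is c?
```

Trace:
`z = 39` → z = 39
`c = 5` → c = 5
`z += c` → z = 44
`c *= 2` → c = 10
`z -= 2` → z = 42
`c //= 4` → c = 2
So c = 2

Answer: 2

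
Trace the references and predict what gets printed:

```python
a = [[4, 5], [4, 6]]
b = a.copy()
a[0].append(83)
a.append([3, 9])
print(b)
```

Key concept: shallow copy with nested lists.
Step by step:
`a = [[4, 5], [4, 6]]` → a = [[4, 5], [4, 6]]
`b = a.copy()` → b = [[4, 5], [4, 6]]
`a[0].append(83)` → a = [[4, 5, 83], [4, 6]]; b = [[4, 5, 83], [4, 6]]
`a.append([3, 9])` → a = [[4, 5, 83], [4, 6], [3, 9]]
`print(b)` → prints [[4, 5, 83], [4, 6]]

Answer: [[4, 5, 83], [4, 6]]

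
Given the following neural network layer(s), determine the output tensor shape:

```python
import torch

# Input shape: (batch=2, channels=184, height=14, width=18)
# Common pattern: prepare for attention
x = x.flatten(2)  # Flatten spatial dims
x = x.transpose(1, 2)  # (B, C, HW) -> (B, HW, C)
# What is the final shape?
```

Input: (2, 184, 14, 18) -> after flatten(2): (2, 184, 252) -> Output: (2, 252, 184)

Answer: (2, 252, 184)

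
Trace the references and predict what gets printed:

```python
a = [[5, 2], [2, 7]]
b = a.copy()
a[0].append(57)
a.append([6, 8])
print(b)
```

Key concept: shallow copy with nested lists.
Step by step:
`a = [[5, 2], [2, 7]]` → a = [[5, 2], [2, 7]]
`b = a.copy()` → b = [[5, 2], [2, 7]]
`a[0].append(57)` → a = [[5, 2, 57], [2, 7]]; b = [[5, 2, 57], [2, 7]]
`a.append([6, 8])` → a = [[5, 2, 57], [2, 7], [6, 8]]
`print(b)` → prints [[5, 2, 57], [2, 7]]

Answer: [[5, 2, 57], [2, 7]]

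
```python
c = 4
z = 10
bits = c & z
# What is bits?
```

Trace:
`c = 4` → c = 4
`z = 10` → z = 10
`bits = c & z` → bits = 0
So bits = 0

Answer: 0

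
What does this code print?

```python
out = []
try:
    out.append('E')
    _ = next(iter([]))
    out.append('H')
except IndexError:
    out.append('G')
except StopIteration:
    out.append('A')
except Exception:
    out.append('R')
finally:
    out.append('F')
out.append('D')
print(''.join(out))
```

Execution trace: 'E' (try body) → 'A' (except StopIteration) → 'F' (finally) → 'D' (after the try/except). Output: EAFD

Answer: EAFD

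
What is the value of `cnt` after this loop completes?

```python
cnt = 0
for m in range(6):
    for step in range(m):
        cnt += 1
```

Triangle number: 0+1+2+...+5
`cnt` takes the values: 0 → 1 → 2 → 3 → 4 → 5 → 6 → 7 → 8 → 9 → 10 → 11 → 12 → 13 → 14 → 15

Answer: 15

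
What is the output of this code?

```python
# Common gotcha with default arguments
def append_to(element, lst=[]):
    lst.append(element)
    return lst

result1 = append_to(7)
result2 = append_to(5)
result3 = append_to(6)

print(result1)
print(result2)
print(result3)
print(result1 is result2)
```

Key concept: mutable default argument gotcha.
Step by step:
`result1 = append_to(7)` → result1 = [7]
`result2 = append_to(5)` → result1 = [7, 5] (same object as result2); result2 = [7, 5] (same object as result1)
`result3 = append_to(6)` → result1 = [7, 5, 6] (same object as result2, result3); result2 = [7, 5, 6] (same object as result1, result3); result3 = [7, 5, 6] (same object as result1, result2)
`print(result1)` → prints [7, 5, 6]
`print(result2)` → prints [7, 5, 6]
`print(result3)` → prints [7, 5, 6]
`print(result1 is result2)` → prints True

Answer:
[7, 5, 6]
[7, 5, 6]
[7, 5, 6]
True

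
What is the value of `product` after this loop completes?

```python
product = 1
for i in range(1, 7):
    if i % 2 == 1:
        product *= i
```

Product of odd numbers 1 to 6
`product` takes the values: 1 → 3 → 15

Answer: 15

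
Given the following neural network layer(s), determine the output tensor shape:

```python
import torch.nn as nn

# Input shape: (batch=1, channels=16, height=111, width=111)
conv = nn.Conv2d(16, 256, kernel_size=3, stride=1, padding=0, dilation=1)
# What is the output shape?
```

Input: (1, 16, 111, 111) -> Output: (1, 256, 109, 109)

Answer: (1, 256, 109, 109)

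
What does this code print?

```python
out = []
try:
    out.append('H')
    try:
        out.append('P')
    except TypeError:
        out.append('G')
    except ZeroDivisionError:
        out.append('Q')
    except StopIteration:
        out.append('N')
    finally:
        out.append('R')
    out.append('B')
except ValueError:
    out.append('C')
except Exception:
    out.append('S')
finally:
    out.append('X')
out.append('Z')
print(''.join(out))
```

Execution trace: 'H' (try body) → 'P' (inner try body, no exception) → 'R' (inner finally) → 'B' (try body, no exception) → 'X' (finally) → 'Z' (after the try/except). Output: HPRBXZ

Answer: HPRBXZ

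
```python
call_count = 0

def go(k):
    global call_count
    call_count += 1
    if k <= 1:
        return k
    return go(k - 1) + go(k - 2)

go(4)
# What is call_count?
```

Calls(k) = 1 + Calls(k-1) + Calls(k-2); Calls(0)=Calls(1)=1. For k=4 this gives 9.

Answer: 9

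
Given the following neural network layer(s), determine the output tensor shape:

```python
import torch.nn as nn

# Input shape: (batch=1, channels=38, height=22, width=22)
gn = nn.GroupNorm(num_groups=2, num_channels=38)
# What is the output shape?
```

Input: (1, 38, 22, 22) -> Output: (1, 38, 22, 22)

Answer: (1, 38, 22, 22)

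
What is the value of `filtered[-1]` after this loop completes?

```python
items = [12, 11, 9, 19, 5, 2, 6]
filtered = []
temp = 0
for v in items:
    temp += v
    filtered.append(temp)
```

Cumulative sum ends at 64
`filtered` takes the values: [] → [12] → [12, 23] → [12, 23, 32] → [12, 23, 32, 51] → [12, 23, 32, 51, 56] → [12, 23, 32, 51, 56, 58] → [12, 23, 32, 51, 56, 58, 64]
So `filtered[-1]` = 64

Answer: 64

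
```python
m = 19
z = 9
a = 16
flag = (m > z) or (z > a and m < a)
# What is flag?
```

Trace:
`m = 19` → m = 19
`z = 9` → z = 9
`a = 16` → a = 16
`flag = (m > z) or (z > a and m < a)` → flag = True
So flag = True

Answer: True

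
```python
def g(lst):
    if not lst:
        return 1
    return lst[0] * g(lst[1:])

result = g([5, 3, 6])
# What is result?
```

Product over [5, 3, 6] = 5 * 3 * 6 = 90

Answer: 90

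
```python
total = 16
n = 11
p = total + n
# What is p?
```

Trace:
`total = 16` → total = 16
`n = 11` → n = 11
`p = total + n` → p = 27
So p = 27

Answer: 27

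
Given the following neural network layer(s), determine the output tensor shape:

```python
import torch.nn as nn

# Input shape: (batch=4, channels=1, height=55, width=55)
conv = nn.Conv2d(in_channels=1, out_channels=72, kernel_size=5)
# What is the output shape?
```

Input: (4, 1, 55, 55) -> Output: (4, 72, 51, 51)

Answer: (4, 72, 51, 51)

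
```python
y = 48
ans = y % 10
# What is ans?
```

Trace:
`y = 48` → y = 48
`ans = y % 10` → ans = 8
So ans = 8

Answer: 8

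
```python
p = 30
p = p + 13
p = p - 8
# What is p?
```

Trace:
`p = 30` → p = 30
`p = p + 13` → p = 43
`p = p - 8` → p = 35
So p = 35

Answer: 35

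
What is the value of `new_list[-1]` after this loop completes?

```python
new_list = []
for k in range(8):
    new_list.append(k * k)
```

Last element of squares 0 to 7
`new_list` takes the values: [] → [0] → [0, 1] → [0, 1, 4] → [0, 1, 4, 9] → [0, 1, 4, 9, 16] → [0, 1, 4, 9, 16, 25] → [0, 1, 4, 9, 16, 25, 36] → [0, 1, 4, 9, 16, 25, 36, 49]
So `new_list[-1]` = 49

Answer: 49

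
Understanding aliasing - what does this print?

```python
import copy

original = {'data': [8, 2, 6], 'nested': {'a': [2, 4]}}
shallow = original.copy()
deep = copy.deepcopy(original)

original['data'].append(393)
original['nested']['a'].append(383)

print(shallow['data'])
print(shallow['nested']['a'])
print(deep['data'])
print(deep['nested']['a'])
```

Key concept: comparing shallow vs deep copy.
Step by step:
`original = {'data': [8, 2, 6], 'nested': {'a': [2, 4]}}` → original = {'data': [8, 2, 6], 'nested': {'a': [2, 4]}}
`shallow = original.copy()` → shallow = {'data': [8, 2, 6], 'nested': {'a': [2, 4]}}
`deep = copy.deepcopy(original)` → deep = {'data': [8, 2, 6], 'nested': {'a': [2, 4]}}
`original['data'].append(393)` → original = {'data': [8, 2, 6, 393], 'nested': {'a': [2, 4]}}; shallow = {'data': [8, 2, 6, 393], 'nested': {'a': [2, 4]}}
`original['nested']['a'].append(383)` → original = {'data': [8, 2, 6, 393], 'nested': {'a': [2, 4, 383]}}; shallow = {'data': [8, 2, 6, 393], 'nested': {'a': [2, 4, 383]}}
`print(shallow['data'])` → prints [8, 2, 6, 393]
`print(shallow['nested']['a'])` → prints [2, 4, 383]
`print(deep['data'])` → prints [8, 2, 6]
`print(deep['nested']['a'])` → prints [2, 4]

Answer:
[8, 2, 6, 393]
[2, 4, 383]
[8, 2, 6]
[2, 4]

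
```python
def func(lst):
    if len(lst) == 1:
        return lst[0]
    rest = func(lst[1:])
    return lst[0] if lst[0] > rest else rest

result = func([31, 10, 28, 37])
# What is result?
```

Recursive max over [31, 10, 28, 37] = 37

Answer: 37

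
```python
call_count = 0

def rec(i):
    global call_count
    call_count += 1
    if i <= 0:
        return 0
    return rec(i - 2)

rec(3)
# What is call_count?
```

Linear recursion stepping by 2: 3 calls from i=3 down to ≤0.

Answer: 3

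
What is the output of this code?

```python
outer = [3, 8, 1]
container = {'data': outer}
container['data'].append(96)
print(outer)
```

Key concept: dict holds reference to list.
Step by step:
`outer = [3, 8, 1]` → outer = [3, 8, 1]
`container = {'data': outer}` → container = {'data': [3, 8, 1]}
`container['data'].append(96)` → outer = [3, 8, 1, 96]; container = {'data': [3, 8, 1, 96]}
`print(outer)` → prints [3, 8, 1, 96]

Answer: [3, 8, 1, 96]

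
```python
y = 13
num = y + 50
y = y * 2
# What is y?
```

Trace:
`y = 13` → y = 13
`num = y + 50` → num = 63
`y = y * 2` → y = 26
So y = 26

Answer: 26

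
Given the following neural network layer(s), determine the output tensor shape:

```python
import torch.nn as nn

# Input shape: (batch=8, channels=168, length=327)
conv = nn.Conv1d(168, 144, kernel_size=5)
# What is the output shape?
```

Input: (8, 168, 327) -> Output: (8, 144, 323)

Answer: (8, 144, 323)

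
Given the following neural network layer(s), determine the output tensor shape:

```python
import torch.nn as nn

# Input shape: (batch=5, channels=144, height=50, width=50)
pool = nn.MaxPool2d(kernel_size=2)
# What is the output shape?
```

Input: (5, 144, 50, 50) -> Output: (5, 144, 25, 25)

Answer: (5, 144, 25, 25)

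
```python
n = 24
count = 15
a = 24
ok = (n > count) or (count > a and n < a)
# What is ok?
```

Trace:
`n = 24` → n = 24
`count = 15` → count = 15
`a = 24` → a = 24
`ok = (n > count) or (count > a and n < a)` → ok = True
So ok = True

Answer: True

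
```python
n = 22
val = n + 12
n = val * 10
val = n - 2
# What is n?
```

Trace:
`n = 22` → n = 22
`val = n + 12` → val = 34
`n = val * 10` → n = 340
`val = n - 2` → val = 338
So n = 340

Answer: 340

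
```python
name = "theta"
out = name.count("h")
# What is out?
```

Trace:
`name = "theta"` → name = 'theta'
`out = name.count("h")` → out = 1
So out = 1

Answer: 1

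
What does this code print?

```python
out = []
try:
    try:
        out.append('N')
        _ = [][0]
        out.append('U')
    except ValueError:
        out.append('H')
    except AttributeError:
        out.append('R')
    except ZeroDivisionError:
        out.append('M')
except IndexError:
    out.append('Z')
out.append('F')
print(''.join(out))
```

Execution trace: 'N' (try body) → 'Z' (outer except IndexError) → 'F' (after the try/except). Output: NZF

Answer: NZF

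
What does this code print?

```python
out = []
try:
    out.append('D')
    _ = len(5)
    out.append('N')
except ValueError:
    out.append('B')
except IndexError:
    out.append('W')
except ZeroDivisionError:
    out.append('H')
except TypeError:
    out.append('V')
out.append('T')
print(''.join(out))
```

Execution trace: 'D' (try body) → 'V' (except TypeError) → 'T' (after the try/except). Output: DVT

Answer: DVT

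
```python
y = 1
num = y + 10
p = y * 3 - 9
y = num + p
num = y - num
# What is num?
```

Trace:
`y = 1` → y = 1
`num = y + 10` → num = 11
`p = y * 3 - 9` → p = -6
`y = num + p` → y = 5
`num = y - num` → num = -6
So num = -6

Answer: -6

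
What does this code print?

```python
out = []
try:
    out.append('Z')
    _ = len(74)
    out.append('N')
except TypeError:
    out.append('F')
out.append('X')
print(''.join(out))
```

Execution trace: 'Z' (try body) → 'F' (except TypeError) → 'X' (after the try/except). Output: ZFX

Answer: ZFX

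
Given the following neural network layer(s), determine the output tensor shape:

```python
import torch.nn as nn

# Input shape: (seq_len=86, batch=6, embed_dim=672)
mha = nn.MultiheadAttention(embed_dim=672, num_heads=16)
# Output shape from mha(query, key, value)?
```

Input: (86, 6, 672) -> Output: (86, 6, 672)

Answer: (86, 6, 672)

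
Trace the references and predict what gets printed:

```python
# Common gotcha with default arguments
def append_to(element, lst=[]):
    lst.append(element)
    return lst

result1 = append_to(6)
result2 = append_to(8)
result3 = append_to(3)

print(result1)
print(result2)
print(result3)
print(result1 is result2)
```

Key concept: mutable default argument gotcha.
Step by step:
`result1 = append_to(6)` → result1 = [6]
`result2 = append_to(8)` → result1 = [6, 8] (same object as result2); result2 = [6, 8] (same object as result1)
`result3 = append_to(3)` → result1 = [6, 8, 3] (same object as result2, result3); result2 = [6, 8, 3] (same object as result1, result3); result3 = [6, 8, 3] (same object as result1, result2)
`print(result1)` → prints [6, 8, 3]
`print(result2)` → prints [6, 8, 3]
`print(result3)` → prints [6, 8, 3]
`print(result1 is result2)` → prints True

Answer:
[6, 8, 3]
[6, 8, 3]
[6, 8, 3]
True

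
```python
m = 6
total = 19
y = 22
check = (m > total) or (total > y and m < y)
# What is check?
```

Trace:
`m = 6` → m = 6
`total = 19` → total = 19
`y = 22` → y = 22
`check = (m > total) or (total > y and m < y)` → check = False
So check = False

Answer: False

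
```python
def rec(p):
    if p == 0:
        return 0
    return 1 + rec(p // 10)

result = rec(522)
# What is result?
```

Count of digits of 522: 3

Answer: 3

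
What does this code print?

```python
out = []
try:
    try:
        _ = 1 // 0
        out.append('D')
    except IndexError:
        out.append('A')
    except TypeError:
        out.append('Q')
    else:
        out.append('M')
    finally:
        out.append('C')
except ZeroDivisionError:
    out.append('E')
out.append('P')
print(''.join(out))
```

Execution trace: 'C' (finally) → 'E' (outer except ZeroDivisionError) → 'P' (after the try/except). Output: CEP

Answer: CEP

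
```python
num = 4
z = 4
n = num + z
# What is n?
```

Trace:
`num = 4` → num = 4
`z = 4` → z = 4
`n = num + z` → n = 8
So n = 8

Answer: 8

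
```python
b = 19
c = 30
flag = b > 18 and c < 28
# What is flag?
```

Trace:
`b = 19` → b = 19
`c = 30` → c = 30
`flag = b > 18 and c < 28` → flag = False
So flag = False

Answer: False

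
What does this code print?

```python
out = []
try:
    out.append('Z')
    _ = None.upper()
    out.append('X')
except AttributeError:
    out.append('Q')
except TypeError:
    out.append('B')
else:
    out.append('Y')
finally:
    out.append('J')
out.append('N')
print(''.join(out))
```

Execution trace: 'Z' (try body) → 'Q' (except AttributeError) → 'J' (finally) → 'N' (after the try/except). Output: ZQJN

Answer: ZQJN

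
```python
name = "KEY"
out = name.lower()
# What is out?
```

Trace:
`name = "KEY"` → name = 'KEY'
`out = name.lower()` → out = 'key'
So out = 'key'

Answer: 'key'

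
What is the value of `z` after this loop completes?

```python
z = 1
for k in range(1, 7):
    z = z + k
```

Start at 1, add 1 through 6
`z` takes the values: 1 → 2 → 4 → 7 → 11 → 16 → 22

Answer: 22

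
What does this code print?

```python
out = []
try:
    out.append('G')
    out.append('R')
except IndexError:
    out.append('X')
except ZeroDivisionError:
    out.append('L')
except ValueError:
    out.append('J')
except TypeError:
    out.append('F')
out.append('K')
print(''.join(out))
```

Execution trace: 'G' (try body) → 'R' (try body, no exception) → 'K' (after the try/except). Output: GRK

Answer: GRK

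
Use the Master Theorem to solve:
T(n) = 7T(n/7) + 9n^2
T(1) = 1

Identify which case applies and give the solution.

a=7, b=7, f(n)=9n^2. log_7(7) = 1. Since c=2 > 1 and the regularity condition holds (7(n/7)^2 = (7/7^2)n^2 with 7/7^2 < 1), Case 3 applies: T(n) = Θ(f(n)) = O(n^2).

Answer: O(n^2) - Case 3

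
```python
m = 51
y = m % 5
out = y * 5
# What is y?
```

Trace:
`m = 51` → m = 51
`y = m % 5` → y = 1
`out = y * 5` → out = 5
So y = 1

Answer: 1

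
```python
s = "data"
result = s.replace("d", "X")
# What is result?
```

Trace:
`s = "data"` → s = 'data'
`result = s.replace("d", "X")` → result = 'Xata'
So result = 'Xata'

Answer: 'Xata'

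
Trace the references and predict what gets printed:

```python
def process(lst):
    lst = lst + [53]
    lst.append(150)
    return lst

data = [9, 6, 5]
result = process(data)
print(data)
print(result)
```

Key concept: rebinding parameter vs mutation.
Step by step:
`data = [9, 6, 5]` → data = [9, 6, 5]
`result = process(data)` → result = [9, 6, 5, 53, 150]
`print(data)` → prints [9, 6, 5]
`print(result)` → prints [9, 6, 5, 53, 150]

Answer:
[9, 6, 5]
[9, 6, 5, 53, 150]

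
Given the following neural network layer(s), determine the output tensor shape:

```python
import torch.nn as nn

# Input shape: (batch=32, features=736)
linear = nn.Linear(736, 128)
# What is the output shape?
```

Input: (32, 736) -> Output: (32, 128)

Answer: (32, 128)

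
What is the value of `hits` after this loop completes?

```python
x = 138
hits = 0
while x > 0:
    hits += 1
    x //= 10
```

Count digits by repeated division by 10
`hits` takes the values: 0 → 1 → 2 → 3

Answer: 3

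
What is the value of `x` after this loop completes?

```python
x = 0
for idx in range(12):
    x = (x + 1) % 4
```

Increment mod 4, 12 times = 0
`x` takes the values: 0 → 1 → 2 → 3 → 0 → 1 → 2 → 3 → 0 → 1 → 2 → 3 → 0

Answer: 0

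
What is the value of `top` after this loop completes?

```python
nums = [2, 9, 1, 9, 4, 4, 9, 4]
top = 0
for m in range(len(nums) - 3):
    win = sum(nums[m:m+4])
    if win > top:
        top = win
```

Max sum of 4-element window in [2, 9, 1, 9, 4, 4, 9, 4]
`top` takes the values: 0 → 21 → 23 → 26

Answer: 26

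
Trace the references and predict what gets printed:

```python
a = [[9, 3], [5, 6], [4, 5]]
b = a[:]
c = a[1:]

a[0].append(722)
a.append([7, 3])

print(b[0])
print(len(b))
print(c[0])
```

Key concept: slice with nested mutation.
Step by step:
`a = [[9, 3], [5, 6], [4, 5]]` → a = [[9, 3], [5, 6], [4, 5]]
`b = a[:]` → b = [[9, 3], [5, 6], [4, 5]]
`c = a[1:]` → c = [[5, 6], [4, 5]]
`a[0].append(722)` → a = [[9, 3, 722], [5, 6], [4, 5]]; b = [[9, 3, 722], [5, 6], [4, 5]]
`a.append([7, 3])` → a = [[9, 3, 722], [5, 6], [4, 5], [7, 3]]
`print(b[0])` → prints [9, 3, 722]
`print(len(b))` → prints 3
`print(c[0])` → prints [5, 6]

Answer:
[9, 3, 722]
3
[5, 6]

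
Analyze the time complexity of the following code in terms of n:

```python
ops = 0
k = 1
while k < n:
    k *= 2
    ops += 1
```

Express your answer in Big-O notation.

Each loop level contributes: log n. Multiplying the contributions gives O(log n).

Answer: O(log n)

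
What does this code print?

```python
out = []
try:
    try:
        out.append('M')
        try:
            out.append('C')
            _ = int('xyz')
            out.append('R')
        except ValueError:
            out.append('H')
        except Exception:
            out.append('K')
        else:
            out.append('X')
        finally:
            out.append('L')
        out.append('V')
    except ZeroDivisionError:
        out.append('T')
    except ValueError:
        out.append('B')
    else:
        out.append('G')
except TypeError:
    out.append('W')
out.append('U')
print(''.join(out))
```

Execution trace: 'M' (try body) → 'C' (inner try body) → 'H' (inner except ValueError) → 'L' (inner finally) → 'V' (try body, no exception) → 'G' (else) → 'U' (after the try/except). Output: MCHLVGU

Answer: MCHLVGU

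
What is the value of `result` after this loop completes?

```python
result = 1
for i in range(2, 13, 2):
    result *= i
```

Product of even numbers 2 to 12
`result` takes the values: 1 → 2 → 8 → 48 → 384 → 3840 → 46080

Answer: 46080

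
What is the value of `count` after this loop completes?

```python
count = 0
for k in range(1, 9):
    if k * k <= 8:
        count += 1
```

Count numbers where k² ≤ 8
`count` takes the values: 0 → 1 → 2

Answer: 2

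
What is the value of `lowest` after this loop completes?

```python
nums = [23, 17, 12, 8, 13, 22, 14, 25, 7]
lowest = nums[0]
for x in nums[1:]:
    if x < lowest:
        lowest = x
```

Minimum of [23, 17, 12, 8, 13, 22, 14, 25, 7]
`lowest` takes the values: 23 → 17 → 12 → 8 → 7

Answer: 7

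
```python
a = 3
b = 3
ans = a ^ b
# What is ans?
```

Trace:
`a = 3` → a = 3
`b = 3` → b = 3
`ans = a ^ b` → ans = 0
So ans = 0

Answer: 0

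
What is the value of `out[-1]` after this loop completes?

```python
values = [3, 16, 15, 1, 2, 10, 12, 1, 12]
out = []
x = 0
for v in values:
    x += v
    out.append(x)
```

Cumulative sum ends at 72
`out` takes the values: [] → [3] → [3, 19] → [3, 19, 34] → [3, 19, 34, 35] → [3, 19, 34, 35, 37] → [3, 19, 34, 35, 37, 47] → [3, 19, 34, 35, 37, 47, 59] → [3, 19, 34, 35, 37, 47, 59, 60] → [3, 19, 34, 35, 37, 47, 59, 60, 72]
So `out[-1]` = 72

Answer: 72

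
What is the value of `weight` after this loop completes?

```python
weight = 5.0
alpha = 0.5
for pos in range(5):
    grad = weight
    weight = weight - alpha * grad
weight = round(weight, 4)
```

Gradient descent: w = 5.0 * (1 - 0.5)^5
`weight` takes the values: 5.0 → 2.5 → 1.25 → 0.625 → 0.3125 → 0.15625 → 0.1562

Answer: 0.1562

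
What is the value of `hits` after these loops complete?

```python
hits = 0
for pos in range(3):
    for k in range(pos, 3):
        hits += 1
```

Upper triangle: 3 + 2 + ... + 1
`hits` takes the values: 0 → 1 → 2 → 3 → 4 → 5 → 6

Answer: 6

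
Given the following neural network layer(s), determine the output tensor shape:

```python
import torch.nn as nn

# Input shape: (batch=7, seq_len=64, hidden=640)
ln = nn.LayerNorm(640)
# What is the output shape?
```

Input: (7, 64, 640) -> Output: (7, 64, 640)

Answer: (7, 64, 640)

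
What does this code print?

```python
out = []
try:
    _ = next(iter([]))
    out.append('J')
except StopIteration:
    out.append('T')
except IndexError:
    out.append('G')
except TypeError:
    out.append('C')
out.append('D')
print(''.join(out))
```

Execution trace: 'T' (except StopIteration) → 'D' (after the try/except). Output: TD

Answer: TD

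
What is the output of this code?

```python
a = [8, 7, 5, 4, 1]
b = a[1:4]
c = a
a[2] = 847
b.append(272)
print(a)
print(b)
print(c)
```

Key concept: slice vs alias.
Step by step:
`a = [8, 7, 5, 4, 1]` → a = [8, 7, 5, 4, 1]
`b = a[1:4]` → b = [7, 5, 4]
`c = a` → c = [8, 7, 5, 4, 1] (same object as a)
`a[2] = 847` → a = [8, 7, 847, 4, 1] (same object as c); c = [8, 7, 847, 4, 1] (same object as a)
`b.append(272)` → b = [7, 5, 4, 272]
`print(a)` → prints [8, 7, 847, 4, 1]
`print(b)` → prints [7, 5, 4, 272]
`print(c)` → prints [8, 7, 847, 4, 1]

Answer:
[8, 7, 847, 4, 1]
[7, 5, 4, 272]
[8, 7, 847, 4, 1]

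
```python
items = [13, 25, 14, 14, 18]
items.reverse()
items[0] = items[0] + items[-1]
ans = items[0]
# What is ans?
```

Trace:
`items = [13, 25, 14, 14, 18]` → items = [13, 25, 14, 14, 18]
`items.reverse()` → items = [18, 14, 14, 25, 13]
`items[0] = items[0] + items[-1]` → items = [31, 14, 14, 25, 13]
`ans = items[0]` → ans = 31
So ans = 31

Answer: 31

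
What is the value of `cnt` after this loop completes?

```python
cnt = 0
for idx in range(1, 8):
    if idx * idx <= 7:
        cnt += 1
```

Count numbers where idx² ≤ 7
`cnt` takes the values: 0 → 1 → 2

Answer: 2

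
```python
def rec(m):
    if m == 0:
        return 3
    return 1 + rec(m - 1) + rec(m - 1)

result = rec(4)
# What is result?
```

rec(m) = 1 + 2·rec(m-1), rec(0)=3. Closed form: (3+1)·2^4 - 1 = 63.

Answer: 63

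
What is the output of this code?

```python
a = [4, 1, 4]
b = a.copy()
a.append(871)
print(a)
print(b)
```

Key concept: list.copy() creates independent copy.
Step by step:
`a = [4, 1, 4]` → a = [4, 1, 4]
`b = a.copy()` → b = [4, 1, 4]
`a.append(871)` → a = [4, 1, 4, 871]
`print(a)` → prints [4, 1, 4, 871]
`print(b)` → prints [4, 1, 4]

Answer:
[4, 1, 4, 871]
[4, 1, 4]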